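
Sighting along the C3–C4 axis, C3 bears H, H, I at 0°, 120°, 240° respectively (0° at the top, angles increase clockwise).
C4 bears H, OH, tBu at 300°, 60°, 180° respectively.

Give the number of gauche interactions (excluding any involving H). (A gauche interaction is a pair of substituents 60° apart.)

Non-H gauche pairs: I(240°)/tBu(180°) — 1 interaction.

1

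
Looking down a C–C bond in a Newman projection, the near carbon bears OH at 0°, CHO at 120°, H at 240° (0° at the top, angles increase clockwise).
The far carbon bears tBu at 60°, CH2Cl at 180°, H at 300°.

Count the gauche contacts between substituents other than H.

Non-H gauche pairs: OH(0°)/tBu(60°); CHO(120°)/tBu(60°); CHO(120°)/CH2Cl(180°) — 3 interactions.

3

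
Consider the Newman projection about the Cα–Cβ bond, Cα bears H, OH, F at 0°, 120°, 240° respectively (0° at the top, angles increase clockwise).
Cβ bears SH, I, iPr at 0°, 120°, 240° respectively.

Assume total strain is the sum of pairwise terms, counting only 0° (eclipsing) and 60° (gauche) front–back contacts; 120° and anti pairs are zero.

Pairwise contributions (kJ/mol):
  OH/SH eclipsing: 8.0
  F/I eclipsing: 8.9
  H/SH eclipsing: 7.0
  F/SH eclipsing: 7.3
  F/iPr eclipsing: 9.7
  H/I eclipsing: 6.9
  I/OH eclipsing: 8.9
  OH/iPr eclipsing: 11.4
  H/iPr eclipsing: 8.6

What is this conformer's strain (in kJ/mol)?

25.6 kJ/mol

This conformer is eclipsed. H at 0° is eclipsed with SH at 0° (7.0); OH at 120° is eclipsed with I at 120° (8.9); F at 240° is eclipsed with iPr at 240° (9.7). Total 25.6 kJ/mol.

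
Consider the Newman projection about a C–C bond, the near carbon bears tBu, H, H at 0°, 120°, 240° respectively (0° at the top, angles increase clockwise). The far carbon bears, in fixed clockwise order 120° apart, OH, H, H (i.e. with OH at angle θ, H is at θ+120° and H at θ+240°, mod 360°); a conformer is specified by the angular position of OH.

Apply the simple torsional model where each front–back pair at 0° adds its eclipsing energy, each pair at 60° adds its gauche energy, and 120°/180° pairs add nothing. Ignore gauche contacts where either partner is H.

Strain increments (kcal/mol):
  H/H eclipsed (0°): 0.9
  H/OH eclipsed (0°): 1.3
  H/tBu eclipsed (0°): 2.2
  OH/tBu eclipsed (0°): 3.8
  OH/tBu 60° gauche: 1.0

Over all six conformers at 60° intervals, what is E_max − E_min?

5.6 kcal/mol

OH at 0° (eclipsed): tBu–OH eclipsed, H–H eclipsed, H–H eclipsed; 3.8 + 0.9 + 0.9 = 5.6 kcal/mol.
OH at 60° (staggered): tBu–OH gauche; 1.0 = 1.0 kcal/mol.
OH at 120° (eclipsed): tBu–H eclipsed, H–OH eclipsed, H–H eclipsed; 2.2 + 1.3 + 0.9 = 4.4 kcal/mol.
OH at 180° (staggered): no non-H gauche contacts → 0.0 kcal/mol.
OH at 240° (eclipsed): tBu–H eclipsed, H–H eclipsed, H–OH eclipsed; 2.2 + 0.9 + 1.3 = 4.4 kcal/mol.
OH at 300° (staggered): tBu–OH gauche; 1.0 = 1.0 kcal/mol.
Max at 0° (5.6 kcal/mol), min at 180° (0.0 kcal/mol); barrier = 5.6 kcal/mol.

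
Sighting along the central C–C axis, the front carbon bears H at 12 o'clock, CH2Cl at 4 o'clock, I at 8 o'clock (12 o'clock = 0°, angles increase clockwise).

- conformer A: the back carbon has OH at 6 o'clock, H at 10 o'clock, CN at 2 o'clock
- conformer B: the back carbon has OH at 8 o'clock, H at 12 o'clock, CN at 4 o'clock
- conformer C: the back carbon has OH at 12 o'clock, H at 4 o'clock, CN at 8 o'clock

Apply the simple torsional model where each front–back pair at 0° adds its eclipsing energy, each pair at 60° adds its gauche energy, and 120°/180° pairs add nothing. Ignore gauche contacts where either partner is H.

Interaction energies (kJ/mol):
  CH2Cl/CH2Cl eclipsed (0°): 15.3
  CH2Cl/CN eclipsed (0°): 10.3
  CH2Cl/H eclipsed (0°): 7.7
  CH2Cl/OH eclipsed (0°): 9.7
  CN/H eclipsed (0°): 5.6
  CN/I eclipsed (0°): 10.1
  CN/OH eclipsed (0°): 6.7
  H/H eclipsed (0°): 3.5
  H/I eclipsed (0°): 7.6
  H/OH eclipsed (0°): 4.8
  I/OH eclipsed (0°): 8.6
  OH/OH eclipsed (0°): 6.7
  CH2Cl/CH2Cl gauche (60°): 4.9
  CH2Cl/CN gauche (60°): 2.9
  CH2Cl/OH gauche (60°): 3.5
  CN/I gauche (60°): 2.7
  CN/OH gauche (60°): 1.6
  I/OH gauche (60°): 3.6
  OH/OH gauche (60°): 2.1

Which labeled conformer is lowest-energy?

A is staggered. CH2Cl at 120° is gauche with OH at 180° (3.5); CH2Cl at 120° is gauche with CN at 60° (2.9); I at 240° is gauche with OH at 180° (3.6). Total 10.0 kJ/mol.
B is eclipsed. H at 0° is eclipsed with H at 0° (3.5); CH2Cl at 120° is eclipsed with CN at 120° (10.3); I at 240° is eclipsed with OH at 240° (8.6). Total 22.4 kJ/mol.
C is eclipsed. H at 0° is eclipsed with OH at 0° (4.8); CH2Cl at 120° is eclipsed with H at 120° (7.7); I at 240° is eclipsed with CN at 240° (10.1). Total 22.6 kJ/mol.
A has the lowest total (10.0 kJ/mol).

A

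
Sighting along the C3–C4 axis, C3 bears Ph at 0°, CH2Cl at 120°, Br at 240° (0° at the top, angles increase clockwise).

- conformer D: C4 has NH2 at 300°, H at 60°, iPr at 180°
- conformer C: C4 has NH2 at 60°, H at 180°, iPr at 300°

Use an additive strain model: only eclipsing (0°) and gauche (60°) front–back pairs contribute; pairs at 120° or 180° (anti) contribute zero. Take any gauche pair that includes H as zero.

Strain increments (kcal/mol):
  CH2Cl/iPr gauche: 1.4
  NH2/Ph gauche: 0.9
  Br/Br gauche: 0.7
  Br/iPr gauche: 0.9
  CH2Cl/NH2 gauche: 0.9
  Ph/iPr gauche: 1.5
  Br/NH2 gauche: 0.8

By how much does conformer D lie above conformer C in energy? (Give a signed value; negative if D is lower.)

-0.2 kcal/mol

D (staggered): Ph–NH2 gauche, CH2Cl–iPr gauche, Br–NH2 gauche, Br–iPr gauche; 0.9 + 1.4 + 0.8 + 0.9 = 4.0 kcal/mol.
C (staggered): Ph–NH2 gauche, Ph–iPr gauche, CH2Cl–NH2 gauche, Br–iPr gauche; 0.9 + 1.5 + 0.9 + 0.9 = 4.2 kcal/mol.
E(D) − E(C) = 4.0 − 4.2 = -0.2 kcal/mol.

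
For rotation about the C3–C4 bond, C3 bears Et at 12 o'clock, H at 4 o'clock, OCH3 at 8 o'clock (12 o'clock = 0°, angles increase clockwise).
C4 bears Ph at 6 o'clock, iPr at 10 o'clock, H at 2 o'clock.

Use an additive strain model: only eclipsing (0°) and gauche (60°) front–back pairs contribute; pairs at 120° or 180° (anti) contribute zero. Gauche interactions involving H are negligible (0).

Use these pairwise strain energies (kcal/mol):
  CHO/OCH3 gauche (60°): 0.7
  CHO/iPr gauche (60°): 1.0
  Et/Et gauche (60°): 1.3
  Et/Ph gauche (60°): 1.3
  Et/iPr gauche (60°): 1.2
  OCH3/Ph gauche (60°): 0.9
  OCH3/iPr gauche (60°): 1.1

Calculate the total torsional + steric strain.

This conformer (staggered): Et–iPr gauche, OCH3–Ph gauche, OCH3–iPr gauche; 1.2 + 0.9 + 1.1 = 3.2 kcal/mol.

3.2 kcal/mol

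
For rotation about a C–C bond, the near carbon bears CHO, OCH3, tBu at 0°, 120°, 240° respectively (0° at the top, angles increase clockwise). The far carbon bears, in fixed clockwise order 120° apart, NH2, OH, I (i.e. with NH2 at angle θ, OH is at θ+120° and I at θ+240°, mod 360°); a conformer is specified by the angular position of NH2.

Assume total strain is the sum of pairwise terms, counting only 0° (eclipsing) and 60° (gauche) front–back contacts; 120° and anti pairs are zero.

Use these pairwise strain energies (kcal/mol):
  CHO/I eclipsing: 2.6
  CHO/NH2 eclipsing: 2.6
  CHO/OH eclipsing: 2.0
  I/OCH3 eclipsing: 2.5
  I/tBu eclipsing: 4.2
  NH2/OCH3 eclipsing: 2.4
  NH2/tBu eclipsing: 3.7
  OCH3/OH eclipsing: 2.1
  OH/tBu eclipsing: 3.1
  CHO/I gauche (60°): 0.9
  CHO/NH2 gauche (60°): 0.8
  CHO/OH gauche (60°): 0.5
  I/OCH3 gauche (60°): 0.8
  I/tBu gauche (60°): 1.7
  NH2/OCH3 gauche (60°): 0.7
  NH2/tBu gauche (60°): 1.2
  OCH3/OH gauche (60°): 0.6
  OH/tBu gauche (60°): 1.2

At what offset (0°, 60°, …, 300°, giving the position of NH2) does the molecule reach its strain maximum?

0°

NH2 at 0° (eclipsed): CHO(0°)/NH2(0°) eclipsed 2.6; OCH3(120°)/OH(120°) eclipsed 2.1; tBu(240°)/I(240°) eclipsed 4.2 → 8.9 kcal/mol.
NH2 at 60° (staggered): CHO(0°)/NH2(60°) gauche 0.8; CHO(0°)/I(300°) gauche 0.9; OCH3(120°)/NH2(60°) gauche 0.7; OCH3(120°)/OH(180°) gauche 0.6; tBu(240°)/OH(180°) gauche 1.2; tBu(240°)/I(300°) gauche 1.7 → 5.9 kcal/mol.
NH2 at 120° (eclipsed): CHO(0°)/I(0°) eclipsed 2.6; OCH3(120°)/NH2(120°) eclipsed 2.4; tBu(240°)/OH(240°) eclipsed 3.1 → 8.1 kcal/mol.
NH2 at 180° (staggered): CHO(0°)/OH(300°) gauche 0.5; CHO(0°)/I(60°) gauche 0.9; OCH3(120°)/NH2(180°) gauche 0.7; OCH3(120°)/I(60°) gauche 0.8; tBu(240°)/NH2(180°) gauche 1.2; tBu(240°)/OH(300°) gauche 1.2 → 5.3 kcal/mol.
NH2 at 240° (eclipsed): CHO(0°)/OH(0°) eclipsed 2.0; OCH3(120°)/I(120°) eclipsed 2.5; tBu(240°)/NH2(240°) eclipsed 3.7 → 8.2 kcal/mol.
NH2 at 300° (staggered): CHO(0°)/NH2(300°) gauche 0.8; CHO(0°)/OH(60°) gauche 0.5; OCH3(120°)/OH(60°) gauche 0.6; OCH3(120°)/I(180°) gauche 0.8; tBu(240°)/NH2(300°) gauche 1.2; tBu(240°)/I(180°) gauche 1.7 → 5.6 kcal/mol.
The maximum (8.9 kcal/mol) occurs with NH2 at 0°.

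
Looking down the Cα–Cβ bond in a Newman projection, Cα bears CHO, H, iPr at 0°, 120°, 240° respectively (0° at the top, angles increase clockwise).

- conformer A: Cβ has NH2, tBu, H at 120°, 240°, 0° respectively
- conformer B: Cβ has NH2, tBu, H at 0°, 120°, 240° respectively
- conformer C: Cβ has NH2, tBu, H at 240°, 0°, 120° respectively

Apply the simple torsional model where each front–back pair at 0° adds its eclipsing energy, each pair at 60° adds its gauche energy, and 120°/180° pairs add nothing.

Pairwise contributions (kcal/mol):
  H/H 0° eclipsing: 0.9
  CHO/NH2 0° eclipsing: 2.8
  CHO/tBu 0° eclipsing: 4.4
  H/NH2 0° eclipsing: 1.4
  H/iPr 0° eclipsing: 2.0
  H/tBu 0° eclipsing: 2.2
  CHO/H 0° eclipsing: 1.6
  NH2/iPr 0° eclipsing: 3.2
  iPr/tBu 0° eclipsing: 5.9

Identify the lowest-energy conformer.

A (eclipsed): CHO(0°)/H(0°) eclipsed 1.6; H(120°)/NH2(120°) eclipsed 1.4; iPr(240°)/tBu(240°) eclipsed 5.9 → 8.9 kcal/mol.
B (eclipsed): CHO(0°)/NH2(0°) eclipsed 2.8; H(120°)/tBu(120°) eclipsed 2.2; iPr(240°)/H(240°) eclipsed 2.0 → 7.0 kcal/mol.
C (eclipsed): CHO(0°)/tBu(0°) eclipsed 4.4; H(120°)/H(120°) eclipsed 0.9; iPr(240°)/NH2(240°) eclipsed 3.2 → 8.5 kcal/mol.
B has the lowest total (7.0 kcal/mol).

B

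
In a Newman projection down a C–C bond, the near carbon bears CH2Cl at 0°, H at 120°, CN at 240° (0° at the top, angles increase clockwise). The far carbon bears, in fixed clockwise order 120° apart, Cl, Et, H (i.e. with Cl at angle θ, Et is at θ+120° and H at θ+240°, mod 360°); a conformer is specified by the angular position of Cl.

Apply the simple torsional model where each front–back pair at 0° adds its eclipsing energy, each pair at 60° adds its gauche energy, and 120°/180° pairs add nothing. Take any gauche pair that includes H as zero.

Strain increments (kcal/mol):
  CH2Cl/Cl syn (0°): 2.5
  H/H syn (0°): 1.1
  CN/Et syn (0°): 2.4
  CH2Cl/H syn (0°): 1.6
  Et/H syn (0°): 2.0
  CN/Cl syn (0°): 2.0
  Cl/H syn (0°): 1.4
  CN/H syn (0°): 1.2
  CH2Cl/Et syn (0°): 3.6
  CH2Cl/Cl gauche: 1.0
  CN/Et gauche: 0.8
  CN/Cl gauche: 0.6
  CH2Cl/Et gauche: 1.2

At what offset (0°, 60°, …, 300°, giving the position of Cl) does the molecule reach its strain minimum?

Cl at 0° (eclipsed): CH2Cl–Cl eclipsed, H–Et eclipsed, CN–H eclipsed; 2.5 + 2.0 + 1.2 = 5.7 kcal/mol.
Cl at 60° (staggered): CH2Cl–Cl gauche, CN–Et gauche; 1.0 + 0.8 = 1.8 kcal/mol.
Cl at 120° (eclipsed): CH2Cl–H eclipsed, H–Cl eclipsed, CN–Et eclipsed; 1.6 + 1.4 + 2.4 = 5.4 kcal/mol.
Cl at 180° (staggered): CH2Cl–Et gauche, CN–Cl gauche, CN–Et gauche; 1.2 + 0.6 + 0.8 = 2.6 kcal/mol.
Cl at 240° (eclipsed): CH2Cl–Et eclipsed, H–H eclipsed, CN–Cl eclipsed; 3.6 + 1.1 + 2.0 = 6.7 kcal/mol.
Cl at 300° (staggered): CH2Cl–Cl gauche, CH2Cl–Et gauche, CN–Cl gauche; 1.0 + 1.2 + 0.6 = 2.8 kcal/mol.
The minimum (1.8 kcal/mol) occurs with Cl at 60°.

60°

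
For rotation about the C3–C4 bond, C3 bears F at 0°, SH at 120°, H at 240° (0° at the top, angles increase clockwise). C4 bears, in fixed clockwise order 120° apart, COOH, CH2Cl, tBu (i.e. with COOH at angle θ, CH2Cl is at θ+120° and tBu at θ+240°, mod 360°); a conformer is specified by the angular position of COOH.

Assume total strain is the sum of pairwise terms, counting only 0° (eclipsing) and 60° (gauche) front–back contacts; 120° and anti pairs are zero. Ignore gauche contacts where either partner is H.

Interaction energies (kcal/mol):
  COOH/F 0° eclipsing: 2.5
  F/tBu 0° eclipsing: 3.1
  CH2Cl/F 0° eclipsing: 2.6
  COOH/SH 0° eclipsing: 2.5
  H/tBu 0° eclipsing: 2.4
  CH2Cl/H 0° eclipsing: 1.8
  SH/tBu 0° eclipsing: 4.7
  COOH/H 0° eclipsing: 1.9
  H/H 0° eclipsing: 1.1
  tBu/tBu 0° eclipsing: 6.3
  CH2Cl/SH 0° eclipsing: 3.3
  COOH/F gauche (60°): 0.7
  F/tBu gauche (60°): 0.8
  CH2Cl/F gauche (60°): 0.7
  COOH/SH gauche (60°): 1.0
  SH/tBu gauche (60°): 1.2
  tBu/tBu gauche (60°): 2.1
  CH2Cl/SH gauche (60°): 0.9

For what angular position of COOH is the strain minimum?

60°

COOH at 0° is eclipsed. F at 0° is eclipsed with COOH at 0° (2.5); SH at 120° is eclipsed with CH2Cl at 120° (3.3); H at 240° is eclipsed with tBu at 240° (2.4). Total 8.2 kcal/mol.
COOH at 60° is staggered. F at 0° is gauche with COOH at 60° (0.7); F at 0° is gauche with tBu at 300° (0.8); SH at 120° is gauche with COOH at 60° (1.0); SH at 120° is gauche with CH2Cl at 180° (0.9). Total 3.4 kcal/mol.
COOH at 120° is eclipsed. F at 0° is eclipsed with tBu at 0° (3.1); SH at 120° is eclipsed with COOH at 120° (2.5); H at 240° is eclipsed with CH2Cl at 240° (1.8). Total 7.4 kcal/mol.
COOH at 180° is staggered. F at 0° is gauche with CH2Cl at 300° (0.7); F at 0° is gauche with tBu at 60° (0.8); SH at 120° is gauche with COOH at 180° (1.0); SH at 120° is gauche with tBu at 60° (1.2). Total 3.7 kcal/mol.
COOH at 240° is eclipsed. F at 0° is eclipsed with CH2Cl at 0° (2.6); SH at 120° is eclipsed with tBu at 120° (4.7); H at 240° is eclipsed with COOH at 240° (1.9). Total 9.2 kcal/mol.
COOH at 300° is staggered. F at 0° is gauche with COOH at 300° (0.7); F at 0° is gauche with CH2Cl at 60° (0.7); SH at 120° is gauche with CH2Cl at 60° (0.9); SH at 120° is gauche with tBu at 180° (1.2). Total 3.5 kcal/mol.
The minimum (3.4 kcal/mol) occurs with COOH at 60°.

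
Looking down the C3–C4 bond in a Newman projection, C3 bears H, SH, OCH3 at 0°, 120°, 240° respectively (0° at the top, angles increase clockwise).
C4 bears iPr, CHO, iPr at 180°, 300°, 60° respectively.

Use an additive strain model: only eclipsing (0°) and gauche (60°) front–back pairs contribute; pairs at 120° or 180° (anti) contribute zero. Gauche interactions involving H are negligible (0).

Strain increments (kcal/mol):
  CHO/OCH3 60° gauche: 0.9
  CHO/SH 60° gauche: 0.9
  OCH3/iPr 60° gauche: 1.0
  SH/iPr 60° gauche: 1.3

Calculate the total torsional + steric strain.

This conformer (staggered): SH–iPr gauche, SH–iPr gauche, OCH3–iPr gauche, OCH3–CHO gauche; 1.3 + 1.3 + 1.0 + 0.9 = 4.5 kcal/mol.

4.5 kcal/mol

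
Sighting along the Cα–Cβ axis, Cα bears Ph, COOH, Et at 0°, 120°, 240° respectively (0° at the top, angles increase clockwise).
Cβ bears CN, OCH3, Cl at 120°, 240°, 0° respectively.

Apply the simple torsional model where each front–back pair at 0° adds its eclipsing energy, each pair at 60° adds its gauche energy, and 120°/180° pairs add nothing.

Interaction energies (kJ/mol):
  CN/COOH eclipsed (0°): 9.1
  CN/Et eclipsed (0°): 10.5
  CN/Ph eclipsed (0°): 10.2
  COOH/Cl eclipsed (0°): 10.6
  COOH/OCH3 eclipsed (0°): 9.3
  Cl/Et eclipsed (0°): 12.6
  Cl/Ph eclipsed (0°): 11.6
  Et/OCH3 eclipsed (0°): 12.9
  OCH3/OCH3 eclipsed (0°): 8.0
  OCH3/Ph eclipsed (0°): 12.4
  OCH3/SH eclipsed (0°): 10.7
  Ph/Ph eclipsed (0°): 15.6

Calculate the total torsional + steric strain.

33.6 kJ/mol

This conformer (eclipsed): Ph(0°)/Cl(0°) eclipsed 11.6; COOH(120°)/CN(120°) eclipsed 9.1; Et(240°)/OCH3(240°) eclipsed 12.9 → 33.6 kJ/mol.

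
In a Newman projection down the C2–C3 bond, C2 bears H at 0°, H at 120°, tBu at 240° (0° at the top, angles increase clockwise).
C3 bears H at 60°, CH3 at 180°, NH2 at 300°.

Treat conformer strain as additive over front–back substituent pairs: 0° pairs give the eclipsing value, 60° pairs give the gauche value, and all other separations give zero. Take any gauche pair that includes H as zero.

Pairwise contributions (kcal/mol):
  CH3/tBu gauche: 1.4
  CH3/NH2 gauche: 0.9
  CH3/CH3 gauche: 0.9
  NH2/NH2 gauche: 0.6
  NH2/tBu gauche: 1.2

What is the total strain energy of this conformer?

2.6 kcal/mol

This conformer (staggered): tBu–CH3 gauche, tBu–NH2 gauche; 1.4 + 1.2 = 2.6 kcal/mol.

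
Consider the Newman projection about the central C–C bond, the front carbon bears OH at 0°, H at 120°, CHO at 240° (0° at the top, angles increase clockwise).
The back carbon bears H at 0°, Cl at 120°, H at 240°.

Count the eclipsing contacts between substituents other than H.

Every eclipsing pair involves H, so the count is 0.

0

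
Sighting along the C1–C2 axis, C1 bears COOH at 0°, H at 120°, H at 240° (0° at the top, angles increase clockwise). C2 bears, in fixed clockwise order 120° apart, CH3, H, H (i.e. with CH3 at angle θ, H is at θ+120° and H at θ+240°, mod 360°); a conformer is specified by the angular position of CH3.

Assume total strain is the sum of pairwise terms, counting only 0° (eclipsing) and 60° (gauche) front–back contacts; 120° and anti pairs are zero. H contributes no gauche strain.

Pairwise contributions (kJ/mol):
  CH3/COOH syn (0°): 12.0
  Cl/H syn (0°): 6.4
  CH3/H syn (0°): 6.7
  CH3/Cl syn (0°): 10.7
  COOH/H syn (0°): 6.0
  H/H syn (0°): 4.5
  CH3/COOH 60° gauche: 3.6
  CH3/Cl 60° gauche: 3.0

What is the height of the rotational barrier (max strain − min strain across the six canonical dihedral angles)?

21.0 kJ/mol

CH3 at 0° (eclipsed): COOH(0°)/CH3(0°) eclipsed 12.0; H(120°)/H(120°) eclipsed 4.5; H(240°)/H(240°) eclipsed 4.5 → 21.0 kJ/mol.
CH3 at 60° (staggered): COOH(0°)/CH3(60°) gauche 3.6 → 3.6 kJ/mol.
CH3 at 120° (eclipsed): COOH(0°)/H(0°) eclipsed 6.0; H(120°)/CH3(120°) eclipsed 6.7; H(240°)/H(240°) eclipsed 4.5 → 17.2 kJ/mol.
CH3 at 180° (staggered): no non-H gauche contacts → 0.0 kJ/mol.
CH3 at 240° (eclipsed): COOH(0°)/H(0°) eclipsed 6.0; H(120°)/H(120°) eclipsed 4.5; H(240°)/CH3(240°) eclipsed 6.7 → 17.2 kJ/mol.
CH3 at 300° (staggered): COOH(0°)/CH3(300°) gauche 3.6 → 3.6 kJ/mol.
Max at 0° (21.0 kJ/mol), min at 180° (0.0 kJ/mol); barrier = 21.0 kJ/mol.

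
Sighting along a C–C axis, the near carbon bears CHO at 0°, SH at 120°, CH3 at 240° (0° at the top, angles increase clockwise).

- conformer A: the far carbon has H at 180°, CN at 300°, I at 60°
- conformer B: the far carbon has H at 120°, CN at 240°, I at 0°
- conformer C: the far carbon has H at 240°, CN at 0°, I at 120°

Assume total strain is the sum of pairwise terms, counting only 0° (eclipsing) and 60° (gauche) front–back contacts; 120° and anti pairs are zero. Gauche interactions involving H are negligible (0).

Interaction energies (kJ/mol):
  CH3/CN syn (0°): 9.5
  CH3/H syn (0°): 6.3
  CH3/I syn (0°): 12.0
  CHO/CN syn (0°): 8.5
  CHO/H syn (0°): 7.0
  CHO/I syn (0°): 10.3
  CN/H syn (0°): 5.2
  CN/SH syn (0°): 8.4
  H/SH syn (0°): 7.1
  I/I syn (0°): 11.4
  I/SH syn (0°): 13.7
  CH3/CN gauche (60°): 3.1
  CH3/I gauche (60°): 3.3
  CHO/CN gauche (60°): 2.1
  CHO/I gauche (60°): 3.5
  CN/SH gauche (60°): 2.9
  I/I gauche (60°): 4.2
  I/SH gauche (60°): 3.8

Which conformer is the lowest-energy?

A

A is staggered. CHO at 0° is gauche with CN at 300° (2.1); CHO at 0° is gauche with I at 60° (3.5); SH at 120° is gauche with I at 60° (3.8); CH3 at 240° is gauche with CN at 300° (3.1). Total 12.5 kJ/mol.
B is eclipsed. CHO at 0° is eclipsed with I at 0° (10.3); SH at 120° is eclipsed with H at 120° (7.1); CH3 at 240° is eclipsed with CN at 240° (9.5). Total 26.9 kJ/mol.
C is eclipsed. CHO at 0° is eclipsed with CN at 0° (8.5); SH at 120° is eclipsed with I at 120° (13.7); CH3 at 240° is eclipsed with H at 240° (6.3). Total 28.5 kJ/mol.
A has the lowest total (12.5 kJ/mol).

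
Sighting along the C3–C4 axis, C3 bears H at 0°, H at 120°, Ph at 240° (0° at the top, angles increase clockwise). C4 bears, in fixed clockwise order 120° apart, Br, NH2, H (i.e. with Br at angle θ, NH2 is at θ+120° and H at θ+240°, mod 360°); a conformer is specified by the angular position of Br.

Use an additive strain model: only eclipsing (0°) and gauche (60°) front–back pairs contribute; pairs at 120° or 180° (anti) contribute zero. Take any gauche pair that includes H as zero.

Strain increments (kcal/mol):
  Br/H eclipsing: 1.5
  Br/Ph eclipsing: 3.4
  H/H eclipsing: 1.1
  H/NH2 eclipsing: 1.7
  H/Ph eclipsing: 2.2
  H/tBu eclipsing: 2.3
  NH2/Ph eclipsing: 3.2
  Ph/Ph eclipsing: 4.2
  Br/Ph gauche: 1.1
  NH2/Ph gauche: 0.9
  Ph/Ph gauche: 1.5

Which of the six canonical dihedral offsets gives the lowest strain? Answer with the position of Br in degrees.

Br at 0° (eclipsed): H(0°)/Br(0°) eclipsed 1.5; H(120°)/NH2(120°) eclipsed 1.7; Ph(240°)/H(240°) eclipsed 2.2 → 5.4 kcal/mol.
Br at 60° (staggered): Ph(240°)/NH2(180°) gauche 0.9 → 0.9 kcal/mol.
Br at 120° (eclipsed): H(0°)/H(0°) eclipsed 1.1; H(120°)/Br(120°) eclipsed 1.5; Ph(240°)/NH2(240°) eclipsed 3.2 → 5.8 kcal/mol.
Br at 180° (staggered): Ph(240°)/Br(180°) gauche 1.1; Ph(240°)/NH2(300°) gauche 0.9 → 2.0 kcal/mol.
Br at 240° (eclipsed): H(0°)/NH2(0°) eclipsed 1.7; H(120°)/H(120°) eclipsed 1.1; Ph(240°)/Br(240°) eclipsed 3.4 → 6.2 kcal/mol.
Br at 300° (staggered): Ph(240°)/Br(300°) gauche 1.1 → 1.1 kcal/mol.
The minimum (0.9 kcal/mol) occurs with Br at 60°.

60°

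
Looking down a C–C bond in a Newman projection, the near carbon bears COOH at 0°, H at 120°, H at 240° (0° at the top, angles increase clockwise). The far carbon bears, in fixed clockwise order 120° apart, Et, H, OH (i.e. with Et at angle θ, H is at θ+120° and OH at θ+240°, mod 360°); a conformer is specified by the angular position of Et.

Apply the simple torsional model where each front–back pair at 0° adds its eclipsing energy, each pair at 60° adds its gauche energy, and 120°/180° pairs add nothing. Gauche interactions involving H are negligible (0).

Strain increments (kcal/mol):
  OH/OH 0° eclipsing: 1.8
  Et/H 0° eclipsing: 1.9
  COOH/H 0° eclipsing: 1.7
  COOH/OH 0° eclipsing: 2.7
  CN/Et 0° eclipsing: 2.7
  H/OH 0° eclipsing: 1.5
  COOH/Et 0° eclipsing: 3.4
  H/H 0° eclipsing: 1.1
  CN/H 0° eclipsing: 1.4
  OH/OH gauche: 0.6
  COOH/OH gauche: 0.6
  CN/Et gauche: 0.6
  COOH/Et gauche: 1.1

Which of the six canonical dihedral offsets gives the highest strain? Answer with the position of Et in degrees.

0°

Et at 0° (eclipsed): COOH(0°)/Et(0°) eclipsed 3.4; H(120°)/H(120°) eclipsed 1.1; H(240°)/OH(240°) eclipsed 1.5 → 6.0 kcal/mol.
Et at 60° (staggered): COOH(0°)/Et(60°) gauche 1.1; COOH(0°)/OH(300°) gauche 0.6 → 1.7 kcal/mol.
Et at 120° (eclipsed): COOH(0°)/OH(0°) eclipsed 2.7; H(120°)/Et(120°) eclipsed 1.9; H(240°)/H(240°) eclipsed 1.1 → 5.7 kcal/mol.
Et at 180° (staggered): COOH(0°)/OH(60°) gauche 0.6 → 0.6 kcal/mol.
Et at 240° (eclipsed): COOH(0°)/H(0°) eclipsed 1.7; H(120°)/OH(120°) eclipsed 1.5; H(240°)/Et(240°) eclipsed 1.9 → 5.1 kcal/mol.
Et at 300° (staggered): COOH(0°)/Et(300°) gauche 1.1 → 1.1 kcal/mol.
The maximum (6.0 kcal/mol) occurs with Et at 0°.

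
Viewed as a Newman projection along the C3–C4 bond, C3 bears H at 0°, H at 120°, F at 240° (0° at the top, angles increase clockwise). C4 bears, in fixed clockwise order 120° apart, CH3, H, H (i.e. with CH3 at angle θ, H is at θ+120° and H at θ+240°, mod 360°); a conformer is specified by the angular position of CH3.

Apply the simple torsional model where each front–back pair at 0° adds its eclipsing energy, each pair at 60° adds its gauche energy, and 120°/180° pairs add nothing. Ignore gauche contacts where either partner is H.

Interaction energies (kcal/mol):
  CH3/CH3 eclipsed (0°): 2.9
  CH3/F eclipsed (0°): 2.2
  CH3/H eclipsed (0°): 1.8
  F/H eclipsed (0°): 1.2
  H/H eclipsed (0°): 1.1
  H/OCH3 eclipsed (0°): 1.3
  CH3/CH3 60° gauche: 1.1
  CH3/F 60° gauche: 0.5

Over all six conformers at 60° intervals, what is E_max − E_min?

CH3 at 0° (eclipsed): H(0°)/CH3(0°) eclipsed 1.8; H(120°)/H(120°) eclipsed 1.1; F(240°)/H(240°) eclipsed 1.2 → 4.1 kcal/mol.
CH3 at 60° (staggered): no non-H gauche contacts → 0.0 kcal/mol.
CH3 at 120° (eclipsed): H(0°)/H(0°) eclipsed 1.1; H(120°)/CH3(120°) eclipsed 1.8; F(240°)/H(240°) eclipsed 1.2 → 4.1 kcal/mol.
CH3 at 180° (staggered): F(240°)/CH3(180°) gauche 0.5 → 0.5 kcal/mol.
CH3 at 240° (eclipsed): H(0°)/H(0°) eclipsed 1.1; H(120°)/H(120°) eclipsed 1.1; F(240°)/CH3(240°) eclipsed 2.2 → 4.4 kcal/mol.
CH3 at 300° (staggered): F(240°)/CH3(300°) gauche 0.5 → 0.5 kcal/mol.
Max at 240° (4.4 kcal/mol), min at 60° (0.0 kcal/mol); barrier = 4.4 kcal/mol.

4.4 kcal/mol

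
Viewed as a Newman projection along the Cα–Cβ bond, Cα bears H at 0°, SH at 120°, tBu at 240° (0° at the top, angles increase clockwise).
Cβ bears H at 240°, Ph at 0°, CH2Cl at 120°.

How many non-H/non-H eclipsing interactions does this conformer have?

Non-H eclipsing pairs: SH(120°)/CH2Cl(120°) — 1 interaction.

1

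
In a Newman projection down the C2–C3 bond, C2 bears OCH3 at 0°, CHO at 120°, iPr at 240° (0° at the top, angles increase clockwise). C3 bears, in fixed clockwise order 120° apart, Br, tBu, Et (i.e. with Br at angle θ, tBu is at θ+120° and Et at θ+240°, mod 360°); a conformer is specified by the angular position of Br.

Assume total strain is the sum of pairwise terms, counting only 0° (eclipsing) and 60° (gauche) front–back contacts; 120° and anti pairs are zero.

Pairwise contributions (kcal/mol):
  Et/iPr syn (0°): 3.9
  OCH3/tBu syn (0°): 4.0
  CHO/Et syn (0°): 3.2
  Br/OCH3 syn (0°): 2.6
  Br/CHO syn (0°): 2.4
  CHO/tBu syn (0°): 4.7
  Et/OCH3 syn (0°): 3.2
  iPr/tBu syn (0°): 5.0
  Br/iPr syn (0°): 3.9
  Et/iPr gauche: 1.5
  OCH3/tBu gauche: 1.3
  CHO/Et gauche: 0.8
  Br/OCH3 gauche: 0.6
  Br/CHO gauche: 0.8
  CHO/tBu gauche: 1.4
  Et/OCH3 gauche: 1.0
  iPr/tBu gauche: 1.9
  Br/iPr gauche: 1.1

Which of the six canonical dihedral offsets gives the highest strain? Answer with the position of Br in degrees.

Br at 0° (eclipsed): OCH3(0°)/Br(0°) eclipsed 2.6; CHO(120°)/tBu(120°) eclipsed 4.7; iPr(240°)/Et(240°) eclipsed 3.9 → 11.2 kcal/mol.
Br at 60° (staggered): OCH3(0°)/Br(60°) gauche 0.6; OCH3(0°)/Et(300°) gauche 1.0; CHO(120°)/Br(60°) gauche 0.8; CHO(120°)/tBu(180°) gauche 1.4; iPr(240°)/tBu(180°) gauche 1.9; iPr(240°)/Et(300°) gauche 1.5 → 7.2 kcal/mol.
Br at 120° (eclipsed): OCH3(0°)/Et(0°) eclipsed 3.2; CHO(120°)/Br(120°) eclipsed 2.4; iPr(240°)/tBu(240°) eclipsed 5.0 → 10.6 kcal/mol.
Br at 180° (staggered): OCH3(0°)/tBu(300°) gauche 1.3; OCH3(0°)/Et(60°) gauche 1.0; CHO(120°)/Br(180°) gauche 0.8; CHO(120°)/Et(60°) gauche 0.8; iPr(240°)/Br(180°) gauche 1.1; iPr(240°)/tBu(300°) gauche 1.9 → 6.9 kcal/mol.
Br at 240° (eclipsed): OCH3(0°)/tBu(0°) eclipsed 4.0; CHO(120°)/Et(120°) eclipsed 3.2; iPr(240°)/Br(240°) eclipsed 3.9 → 11.1 kcal/mol.
Br at 300° (staggered): OCH3(0°)/Br(300°) gauche 0.6; OCH3(0°)/tBu(60°) gauche 1.3; CHO(120°)/tBu(60°) gauche 1.4; CHO(120°)/Et(180°) gauche 0.8; iPr(240°)/Br(300°) gauche 1.1; iPr(240°)/Et(180°) gauche 1.5 → 6.7 kcal/mol.
The maximum (11.2 kcal/mol) occurs with Br at 0°.

0°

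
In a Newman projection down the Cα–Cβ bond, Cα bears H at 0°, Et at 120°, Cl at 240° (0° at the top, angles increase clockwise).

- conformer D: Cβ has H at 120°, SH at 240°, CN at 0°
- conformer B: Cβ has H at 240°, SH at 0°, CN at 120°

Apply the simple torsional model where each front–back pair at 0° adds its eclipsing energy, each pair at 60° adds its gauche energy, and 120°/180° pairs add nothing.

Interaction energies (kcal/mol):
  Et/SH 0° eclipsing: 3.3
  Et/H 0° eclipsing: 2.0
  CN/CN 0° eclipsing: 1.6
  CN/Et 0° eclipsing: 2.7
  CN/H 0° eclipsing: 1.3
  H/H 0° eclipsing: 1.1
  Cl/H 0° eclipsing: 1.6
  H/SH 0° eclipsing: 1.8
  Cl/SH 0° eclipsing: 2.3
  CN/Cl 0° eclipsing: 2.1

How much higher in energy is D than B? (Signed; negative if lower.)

-0.5 kcal/mol

D (eclipsed): H–CN eclipsed, Et–H eclipsed, Cl–SH eclipsed; 1.3 + 2.0 + 2.3 = 5.6 kcal/mol.
B (eclipsed): H–SH eclipsed, Et–CN eclipsed, Cl–H eclipsed; 1.8 + 2.7 + 1.6 = 6.1 kcal/mol.
E(D) − E(B) = 5.6 − 6.1 = -0.5 kcal/mol.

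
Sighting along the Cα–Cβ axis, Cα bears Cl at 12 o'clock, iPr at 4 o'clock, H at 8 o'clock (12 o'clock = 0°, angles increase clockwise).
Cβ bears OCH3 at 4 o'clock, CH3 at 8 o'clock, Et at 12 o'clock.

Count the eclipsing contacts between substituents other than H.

Non-H eclipsing pairs: Cl(0°)/Et(0°); iPr(120°)/OCH3(120°) — 2 interactions.

2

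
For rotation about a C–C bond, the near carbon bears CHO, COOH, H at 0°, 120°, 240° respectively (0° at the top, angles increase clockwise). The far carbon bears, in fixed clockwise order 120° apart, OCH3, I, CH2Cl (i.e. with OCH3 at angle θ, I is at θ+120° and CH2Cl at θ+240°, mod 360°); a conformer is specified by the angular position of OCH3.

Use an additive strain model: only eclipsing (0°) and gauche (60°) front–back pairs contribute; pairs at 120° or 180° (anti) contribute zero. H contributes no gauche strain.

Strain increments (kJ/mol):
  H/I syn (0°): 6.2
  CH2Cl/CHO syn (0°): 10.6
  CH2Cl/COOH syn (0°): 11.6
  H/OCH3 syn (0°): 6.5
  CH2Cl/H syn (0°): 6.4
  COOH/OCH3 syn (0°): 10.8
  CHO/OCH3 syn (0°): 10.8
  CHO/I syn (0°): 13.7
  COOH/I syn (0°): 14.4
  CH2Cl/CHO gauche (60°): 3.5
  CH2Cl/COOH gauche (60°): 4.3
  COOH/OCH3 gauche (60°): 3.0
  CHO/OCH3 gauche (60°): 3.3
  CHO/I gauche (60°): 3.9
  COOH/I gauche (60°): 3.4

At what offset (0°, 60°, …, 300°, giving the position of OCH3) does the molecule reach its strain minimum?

60°

OCH3 at 0° is eclipsed. CHO at 0° is eclipsed with OCH3 at 0° (10.8); COOH at 120° is eclipsed with I at 120° (14.4); H at 240° is eclipsed with CH2Cl at 240° (6.4). Total 31.6 kJ/mol.
OCH3 at 60° is staggered. CHO at 0° is gauche with OCH3 at 60° (3.3); CHO at 0° is gauche with CH2Cl at 300° (3.5); COOH at 120° is gauche with OCH3 at 60° (3.0); COOH at 120° is gauche with I at 180° (3.4). Total 13.2 kJ/mol.
OCH3 at 120° is eclipsed. CHO at 0° is eclipsed with CH2Cl at 0° (10.6); COOH at 120° is eclipsed with OCH3 at 120° (10.8); H at 240° is eclipsed with I at 240° (6.2). Total 27.6 kJ/mol.
OCH3 at 180° is staggered. CHO at 0° is gauche with I at 300° (3.9); CHO at 0° is gauche with CH2Cl at 60° (3.5); COOH at 120° is gauche with OCH3 at 180° (3.0); COOH at 120° is gauche with CH2Cl at 60° (4.3). Total 14.7 kJ/mol.
OCH3 at 240° is eclipsed. CHO at 0° is eclipsed with I at 0° (13.7); COOH at 120° is eclipsed with CH2Cl at 120° (11.6); H at 240° is eclipsed with OCH3 at 240° (6.5). Total 31.8 kJ/mol.
OCH3 at 300° is staggered. CHO at 0° is gauche with OCH3 at 300° (3.3); CHO at 0° is gauche with I at 60° (3.9); COOH at 120° is gauche with I at 60° (3.4); COOH at 120° is gauche with CH2Cl at 180° (4.3). Total 14.9 kJ/mol.
The minimum (13.2 kJ/mol) occurs with OCH3 at 60°.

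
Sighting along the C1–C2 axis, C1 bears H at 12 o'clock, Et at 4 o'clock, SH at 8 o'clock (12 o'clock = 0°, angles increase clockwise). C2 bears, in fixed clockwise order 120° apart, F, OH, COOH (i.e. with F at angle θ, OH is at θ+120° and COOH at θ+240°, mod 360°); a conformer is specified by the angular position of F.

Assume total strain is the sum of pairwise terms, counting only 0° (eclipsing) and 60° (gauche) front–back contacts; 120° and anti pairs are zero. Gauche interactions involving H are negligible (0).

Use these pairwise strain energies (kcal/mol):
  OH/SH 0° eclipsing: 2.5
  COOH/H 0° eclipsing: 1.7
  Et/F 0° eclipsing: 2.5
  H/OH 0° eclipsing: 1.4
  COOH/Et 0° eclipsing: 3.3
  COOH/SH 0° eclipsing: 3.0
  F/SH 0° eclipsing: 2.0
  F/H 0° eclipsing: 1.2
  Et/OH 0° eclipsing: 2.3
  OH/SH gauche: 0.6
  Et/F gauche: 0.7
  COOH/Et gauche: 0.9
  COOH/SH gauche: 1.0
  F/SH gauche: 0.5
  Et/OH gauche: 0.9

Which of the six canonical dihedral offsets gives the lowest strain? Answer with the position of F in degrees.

F at 0° is eclipsed. H at 0° is eclipsed with F at 0° (1.2); Et at 120° is eclipsed with OH at 120° (2.3); SH at 240° is eclipsed with COOH at 240° (3.0). Total 6.5 kcal/mol.
F at 60° is staggered. Et at 120° is gauche with F at 60° (0.7); Et at 120° is gauche with OH at 180° (0.9); SH at 240° is gauche with OH at 180° (0.6); SH at 240° is gauche with COOH at 300° (1.0). Total 3.2 kcal/mol.
F at 120° is eclipsed. H at 0° is eclipsed with COOH at 0° (1.7); Et at 120° is eclipsed with F at 120° (2.5); SH at 240° is eclipsed with OH at 240° (2.5). Total 6.7 kcal/mol.
F at 180° is staggered. Et at 120° is gauche with F at 180° (0.7); Et at 120° is gauche with COOH at 60° (0.9); SH at 240° is gauche with F at 180° (0.5); SH at 240° is gauche with OH at 300° (0.6). Total 2.7 kcal/mol.
F at 240° is eclipsed. H at 0° is eclipsed with OH at 0° (1.4); Et at 120° is eclipsed with COOH at 120° (3.3); SH at 240° is eclipsed with F at 240° (2.0). Total 6.7 kcal/mol.
F at 300° is staggered. Et at 120° is gauche with OH at 60° (0.9); Et at 120° is gauche with COOH at 180° (0.9); SH at 240° is gauche with F at 300° (0.5); SH at 240° is gauche with COOH at 180° (1.0). Total 3.3 kcal/mol.
The minimum (2.7 kcal/mol) occurs with F at 180°.

180°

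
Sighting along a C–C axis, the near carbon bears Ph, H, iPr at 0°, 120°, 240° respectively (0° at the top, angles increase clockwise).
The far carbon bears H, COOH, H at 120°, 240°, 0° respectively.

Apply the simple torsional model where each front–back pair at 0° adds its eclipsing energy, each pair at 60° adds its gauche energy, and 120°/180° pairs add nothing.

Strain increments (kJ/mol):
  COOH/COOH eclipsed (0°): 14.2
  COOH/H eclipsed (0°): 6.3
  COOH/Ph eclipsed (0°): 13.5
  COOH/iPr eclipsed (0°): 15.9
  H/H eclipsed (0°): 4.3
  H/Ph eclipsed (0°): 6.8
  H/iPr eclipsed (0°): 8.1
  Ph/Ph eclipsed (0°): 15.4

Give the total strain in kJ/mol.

This conformer is eclipsed. Ph at 0° is eclipsed with H at 0° (6.8); H at 120° is eclipsed with H at 120° (4.3); iPr at 240° is eclipsed with COOH at 240° (15.9). Total 27.0 kJ/mol.

27.0 kJ/mol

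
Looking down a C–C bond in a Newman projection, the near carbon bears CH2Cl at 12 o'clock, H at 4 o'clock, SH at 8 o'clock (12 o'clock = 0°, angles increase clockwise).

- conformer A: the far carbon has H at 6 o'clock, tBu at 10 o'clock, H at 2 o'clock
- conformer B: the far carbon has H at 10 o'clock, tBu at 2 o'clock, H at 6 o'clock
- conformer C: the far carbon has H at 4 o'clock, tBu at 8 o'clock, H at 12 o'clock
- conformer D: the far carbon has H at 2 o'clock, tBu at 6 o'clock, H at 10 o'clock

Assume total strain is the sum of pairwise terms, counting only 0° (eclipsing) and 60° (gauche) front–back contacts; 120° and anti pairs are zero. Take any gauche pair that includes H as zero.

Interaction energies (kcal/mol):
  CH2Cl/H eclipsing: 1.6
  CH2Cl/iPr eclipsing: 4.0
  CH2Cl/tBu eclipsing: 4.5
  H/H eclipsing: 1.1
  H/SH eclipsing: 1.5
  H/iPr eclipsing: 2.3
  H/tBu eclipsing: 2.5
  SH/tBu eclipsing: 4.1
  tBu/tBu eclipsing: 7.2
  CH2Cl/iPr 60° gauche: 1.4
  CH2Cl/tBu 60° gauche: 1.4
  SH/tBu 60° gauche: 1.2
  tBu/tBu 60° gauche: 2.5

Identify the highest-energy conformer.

A (staggered): CH2Cl(0°)/tBu(300°) gauche 1.4; SH(240°)/tBu(300°) gauche 1.2 → 2.6 kcal/mol.
B (staggered): CH2Cl(0°)/tBu(60°) gauche 1.4 → 1.4 kcal/mol.
C (eclipsed): CH2Cl(0°)/H(0°) eclipsed 1.6; H(120°)/H(120°) eclipsed 1.1; SH(240°)/tBu(240°) eclipsed 4.1 → 6.8 kcal/mol.
D (staggered): SH(240°)/tBu(180°) gauche 1.2 → 1.2 kcal/mol.
C has the highest total (6.8 kcal/mol).

C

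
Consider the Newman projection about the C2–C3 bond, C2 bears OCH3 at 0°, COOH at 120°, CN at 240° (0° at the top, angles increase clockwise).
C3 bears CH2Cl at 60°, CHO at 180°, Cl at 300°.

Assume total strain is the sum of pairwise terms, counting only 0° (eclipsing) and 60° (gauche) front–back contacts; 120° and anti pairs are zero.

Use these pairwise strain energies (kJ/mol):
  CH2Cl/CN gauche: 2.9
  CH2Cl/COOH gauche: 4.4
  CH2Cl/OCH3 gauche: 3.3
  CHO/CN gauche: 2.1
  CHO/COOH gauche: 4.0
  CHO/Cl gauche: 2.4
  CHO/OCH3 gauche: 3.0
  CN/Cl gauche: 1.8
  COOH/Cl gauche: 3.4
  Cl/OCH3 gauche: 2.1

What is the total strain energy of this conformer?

17.7 kJ/mol

This conformer (staggered): OCH3–CH2Cl gauche, OCH3–Cl gauche, COOH–CH2Cl gauche, COOH–CHO gauche, CN–CHO gauche, CN–Cl gauche; 3.3 + 2.1 + 4.4 + 4.0 + 2.1 + 1.8 = 17.7 kJ/mol.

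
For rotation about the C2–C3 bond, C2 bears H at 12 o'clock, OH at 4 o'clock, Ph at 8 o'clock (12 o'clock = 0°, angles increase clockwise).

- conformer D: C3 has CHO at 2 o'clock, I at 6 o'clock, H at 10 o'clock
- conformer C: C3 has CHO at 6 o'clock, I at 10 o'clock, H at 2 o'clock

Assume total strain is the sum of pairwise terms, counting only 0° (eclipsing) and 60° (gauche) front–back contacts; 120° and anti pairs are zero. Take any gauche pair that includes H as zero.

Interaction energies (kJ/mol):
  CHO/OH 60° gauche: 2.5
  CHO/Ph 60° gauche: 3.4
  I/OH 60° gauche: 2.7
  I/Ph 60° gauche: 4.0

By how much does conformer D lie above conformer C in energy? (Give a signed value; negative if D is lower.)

D is staggered. OH at 120° is gauche with CHO at 60° (2.5); OH at 120° is gauche with I at 180° (2.7); Ph at 240° is gauche with I at 180° (4.0). Total 9.2 kJ/mol.
C is staggered. OH at 120° is gauche with CHO at 180° (2.5); Ph at 240° is gauche with CHO at 180° (3.4); Ph at 240° is gauche with I at 300° (4.0). Total 9.9 kJ/mol.
E(D) − E(C) = 9.2 − 9.9 = -0.7 kJ/mol.

-0.7 kJ/mol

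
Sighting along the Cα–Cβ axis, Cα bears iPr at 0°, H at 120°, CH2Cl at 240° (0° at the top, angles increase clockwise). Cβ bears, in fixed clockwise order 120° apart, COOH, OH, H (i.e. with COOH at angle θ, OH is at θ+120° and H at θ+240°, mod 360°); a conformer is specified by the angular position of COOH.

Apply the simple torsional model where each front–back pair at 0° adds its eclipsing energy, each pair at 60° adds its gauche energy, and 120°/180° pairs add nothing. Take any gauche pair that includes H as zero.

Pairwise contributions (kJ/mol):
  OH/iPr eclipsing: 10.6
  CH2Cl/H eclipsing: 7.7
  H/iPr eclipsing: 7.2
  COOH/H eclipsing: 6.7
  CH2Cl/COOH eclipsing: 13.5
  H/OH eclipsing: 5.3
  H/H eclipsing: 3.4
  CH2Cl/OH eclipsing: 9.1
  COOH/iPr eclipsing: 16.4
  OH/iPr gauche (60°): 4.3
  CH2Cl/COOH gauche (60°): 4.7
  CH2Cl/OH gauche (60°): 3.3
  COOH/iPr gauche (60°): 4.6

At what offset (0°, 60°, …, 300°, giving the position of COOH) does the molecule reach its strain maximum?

COOH at 0° is eclipsed. iPr at 0° is eclipsed with COOH at 0° (16.4); H at 120° is eclipsed with OH at 120° (5.3); CH2Cl at 240° is eclipsed with H at 240° (7.7). Total 29.4 kJ/mol.
COOH at 60° is staggered. iPr at 0° is gauche with COOH at 60° (4.6); CH2Cl at 240° is gauche with OH at 180° (3.3). Total 7.9 kJ/mol.
COOH at 120° is eclipsed. iPr at 0° is eclipsed with H at 0° (7.2); H at 120° is eclipsed with COOH at 120° (6.7); CH2Cl at 240° is eclipsed with OH at 240° (9.1). Total 23.0 kJ/mol.
COOH at 180° is staggered. iPr at 0° is gauche with OH at 300° (4.3); CH2Cl at 240° is gauche with COOH at 180° (4.7); CH2Cl at 240° is gauche with OH at 300° (3.3). Total 12.3 kJ/mol.
COOH at 240° is eclipsed. iPr at 0° is eclipsed with OH at 0° (10.6); H at 120° is eclipsed with H at 120° (3.4); CH2Cl at 240° is eclipsed with COOH at 240° (13.5). Total 27.5 kJ/mol.
COOH at 300° is staggered. iPr at 0° is gauche with COOH at 300° (4.6); iPr at 0° is gauche with OH at 60° (4.3); CH2Cl at 240° is gauche with COOH at 300° (4.7). Total 13.6 kJ/mol.
The maximum (29.4 kJ/mol) occurs with COOH at 0°.

0°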